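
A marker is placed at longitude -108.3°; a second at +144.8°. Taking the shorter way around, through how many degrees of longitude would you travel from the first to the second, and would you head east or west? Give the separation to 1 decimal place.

Raw difference: 144.8 − -108.3 = 253.1°.
Normalise into (−180°, 180°]: 253.1° − 360° = -106.9°.
Negative ⇒ the second point lies to the west; separation 106.9°.

106.9° west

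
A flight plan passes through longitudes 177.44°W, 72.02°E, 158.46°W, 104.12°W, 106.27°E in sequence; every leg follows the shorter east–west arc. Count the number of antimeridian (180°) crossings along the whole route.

Leg 1: -177.44° → +72.02°, shortest Δλ = -110.54° (west) — crosses 180°.
Leg 2: +72.02° → -158.46°, shortest Δλ = 129.52° (east) — crosses 180°.
Leg 3: -158.46° → -104.12°, shortest Δλ = 54.34° (east) — does not cross 180°.
Leg 4: -104.12° → +106.27°, shortest Δλ = -149.61° (west) — crosses 180°.
Total crossings: 3.

3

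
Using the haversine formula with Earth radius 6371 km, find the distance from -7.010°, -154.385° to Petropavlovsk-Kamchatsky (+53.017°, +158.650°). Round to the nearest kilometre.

8000 km

Δλ = 158.650 − -154.385 = 313.035°; wrapped into (−180°, 180°]: -46.965°.
Δφ = 53.017 − -7.010 = 60.027°.
a = sin²(Δφ/2) + cos φ₁ · cos φ₂ · sin²(Δλ/2) = 0.345007.
c = 2·atan2(√a, √(1−a)) = 1.25562 rad → d = 6371·c ≈ 7999.54 km.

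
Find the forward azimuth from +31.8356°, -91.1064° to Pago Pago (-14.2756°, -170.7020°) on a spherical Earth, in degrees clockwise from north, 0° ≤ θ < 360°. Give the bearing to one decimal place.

252.4°

Δλ = -170.7020 − -91.1064 = -79.5956°.
θ = atan2( sin Δλ · cos φ₂ , cos φ₁ · sin φ₂ − sin φ₁ · cos φ₂ · cos Δλ )
  = atan2(-0.95319, -0.30181) = -107.570° → normalised to [0°, 360°): 252.430°.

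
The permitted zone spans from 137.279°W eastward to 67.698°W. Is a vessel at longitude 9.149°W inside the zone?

No

Band width going east from -137.279° to -67.698°: ((-67.698 − -137.279) mod 360) = 69.581°.
Offset of -9.149° east of the west edge: ((-9.149 − -137.279) mod 360) = 128.130°.
128.130° > 69.581° ⇒ outside.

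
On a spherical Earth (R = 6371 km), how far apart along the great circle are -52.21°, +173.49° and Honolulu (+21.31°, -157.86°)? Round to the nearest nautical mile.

4662 nmi

Δλ = -157.86 − 173.49 = -331.35°; wrapped into (−180°, 180°]: 28.65°.
Δφ = 21.31 − -52.21 = 73.52°.
a = sin²(Δφ/2) + cos φ₁ · cos φ₂ · sin²(Δλ/2) = 0.393107.
c = 2·atan2(√a, √(1−a)) = 1.35535 rad → d = 6371·c ≈ 8634.92 km ≈ 4662.48 nmi.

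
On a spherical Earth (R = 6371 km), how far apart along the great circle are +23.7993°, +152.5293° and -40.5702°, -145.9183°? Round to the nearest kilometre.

Δλ = -145.9183 − 152.5293 = -298.4476°; wrapped into (−180°, 180°]: 61.5524°.
Δφ = -40.5702 − 23.7993 = -64.3695°.
a = sin²(Δφ/2) + cos φ₁ · cos φ₂ · sin²(Δλ/2) = 0.465688.
c = 2·atan2(√a, √(1−a)) = 1.50212 rad → d = 6371·c ≈ 9570.00 km.

9570 km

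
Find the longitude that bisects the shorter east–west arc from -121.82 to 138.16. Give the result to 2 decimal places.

Signed shortest Δλ from -121.82° to +138.16° is -100.02°.
Midpoint longitude = -121.82° + (-100.02°)/2 = -121.82° − 50.01° = -171.83°.
(The naïve average (-121.82 + +138.16)/2 = 8.17° is on the wrong side of the globe.)

-171.83°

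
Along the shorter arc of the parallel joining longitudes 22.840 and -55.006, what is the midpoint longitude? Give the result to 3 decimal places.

-16.083°

Signed shortest Δλ from +22.840° to -55.006° is -77.846°.
Midpoint longitude = +22.840° + (-77.846°)/2 = +22.840° − 38.923° = -16.083°.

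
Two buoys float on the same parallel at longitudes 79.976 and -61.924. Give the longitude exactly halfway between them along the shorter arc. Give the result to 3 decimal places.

Signed shortest Δλ from +79.976° to -61.924° is -141.900°.
Midpoint longitude = +79.976° + (-141.900°)/2 = +79.976° − 70.950° = +9.026°.

+9.026°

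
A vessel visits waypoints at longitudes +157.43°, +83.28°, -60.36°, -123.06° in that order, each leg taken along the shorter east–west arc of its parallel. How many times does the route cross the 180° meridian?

0

Leg 1: +157.43° → +83.28°, shortest Δλ = -74.15° (west) — does not cross 180°.
Leg 2: +83.28° → -60.36°, shortest Δλ = -143.64° (west) — does not cross 180°.
Leg 3: -60.36° → -123.06°, shortest Δλ = -62.7° (west) — does not cross 180°.
Total crossings: 0.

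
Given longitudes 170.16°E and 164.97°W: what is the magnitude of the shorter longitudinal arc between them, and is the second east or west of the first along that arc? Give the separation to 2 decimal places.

24.87° east

Raw difference: -164.97 − 170.16 = -335.13°.
Normalise into (−180°, 180°]: -335.13° + 360° = 24.87°.
Positive ⇒ the second point lies to the east; separation 24.87°.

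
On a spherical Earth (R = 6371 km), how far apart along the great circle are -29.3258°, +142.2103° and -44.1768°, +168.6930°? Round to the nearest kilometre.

Δλ = 168.6930 − 142.2103 = 26.4827°.
Δφ = -44.1768 − -29.3258 = -14.8510°.
a = sin²(Δφ/2) + cos φ₁ · cos φ₂ · sin²(Δλ/2) = 0.049508.
c = 2·atan2(√a, √(1−a)) = 0.44876 rad → d = 6371·c ≈ 2859.08 km.

2859 km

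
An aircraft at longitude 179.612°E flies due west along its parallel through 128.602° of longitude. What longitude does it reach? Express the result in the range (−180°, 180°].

51.010°E

Start at +179.612°; shift −128.602° → +51.010°.
+51.010° already lies in (−180°, 180°].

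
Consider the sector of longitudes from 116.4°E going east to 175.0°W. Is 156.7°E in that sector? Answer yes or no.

Band width going east from +116.4° to -175.0°: ((-175.0 − 116.4) mod 360) = 68.6°.
Offset of +156.7° east of the west edge: ((156.7 − 116.4) mod 360) = 40.3°.
40.3° ≤ 68.6° ⇒ inside.

Yes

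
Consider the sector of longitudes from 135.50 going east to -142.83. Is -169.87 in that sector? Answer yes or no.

Band width going east from +135.50° to -142.83°: ((-142.83 − 135.50) mod 360) = 81.67°.
Offset of -169.87° east of the west edge: ((-169.87 − 135.50) mod 360) = 54.63°.
54.63° ≤ 81.67° ⇒ inside.

Yes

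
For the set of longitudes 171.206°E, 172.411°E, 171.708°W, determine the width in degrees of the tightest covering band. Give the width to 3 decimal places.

17.086°

Sort the longitudes: -171.708°, +171.206°, +172.411°.
Eastward gaps between consecutive values (wrapping around): 342.914°, 1.205°, 15.881°.
Largest gap = 342.914° ⇒ minimal covering band is its complement: 360° − 342.914° = 17.086°.
Band runs from +171.206° eastward to -171.708°, crossing the antimeridian.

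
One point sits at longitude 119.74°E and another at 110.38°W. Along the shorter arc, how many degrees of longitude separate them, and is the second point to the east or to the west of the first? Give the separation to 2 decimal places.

Raw difference: -110.38 − 119.74 = -230.12°.
Normalise into (−180°, 180°]: -230.12° + 360° = 129.88°.
Positive ⇒ the second point lies to the east; separation 129.88°.

129.88° east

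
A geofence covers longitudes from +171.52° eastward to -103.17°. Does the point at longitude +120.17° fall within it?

Band width going east from +171.52° to -103.17°: ((-103.17 − 171.52) mod 360) = 85.31°.
Offset of +120.17° east of the west edge: ((120.17 − 171.52) mod 360) = 308.65°.
308.65° > 85.31° ⇒ outside.

No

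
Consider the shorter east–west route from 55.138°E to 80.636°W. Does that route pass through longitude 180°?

No

Signed shortest Δλ = ((-80.636 − 55.138 + 180) mod 360) − 180 = -135.774°.
Going west by 135.774° from +55.138° reaches -80.636° without touching 180°.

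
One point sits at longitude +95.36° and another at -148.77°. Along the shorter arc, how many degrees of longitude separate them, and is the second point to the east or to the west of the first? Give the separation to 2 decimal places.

115.87° east

Raw difference: -148.77 − 95.36 = -244.13°.
Normalise into (−180°, 180°]: -244.13° + 360° = 115.87°.
Positive ⇒ the second point lies to the east; separation 115.87°.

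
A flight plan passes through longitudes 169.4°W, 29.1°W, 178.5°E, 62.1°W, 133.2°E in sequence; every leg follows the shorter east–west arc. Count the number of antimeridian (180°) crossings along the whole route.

3

Leg 1: -169.4° → -29.1°, shortest Δλ = 140.3° (east) — does not cross 180°.
Leg 2: -29.1° → +178.5°, shortest Δλ = -152.4° (west) — crosses 180°.
Leg 3: +178.5° → -62.1°, shortest Δλ = 119.4° (east) — crosses 180°.
Leg 4: -62.1° → +133.2°, shortest Δλ = -164.7° (west) — crosses 180°.
Total crossings: 3.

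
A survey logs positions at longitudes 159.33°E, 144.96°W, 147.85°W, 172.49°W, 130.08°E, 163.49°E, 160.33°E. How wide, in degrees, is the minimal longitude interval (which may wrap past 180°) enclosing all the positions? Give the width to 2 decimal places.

Sort the longitudes: -172.49°, -147.85°, -144.96°, +130.08°, +159.33°, +160.33°, +163.49°.
Eastward gaps between consecutive values (wrapping around): 24.64°, 2.89°, 275.04°, 29.25°, 1.00°, 3.16°, 24.02°.
Largest gap = 275.04° ⇒ minimal covering band is its complement: 360° − 275.04° = 84.96°.
Band runs from +130.08° eastward to -144.96°, crossing the antimeridian.

84.96°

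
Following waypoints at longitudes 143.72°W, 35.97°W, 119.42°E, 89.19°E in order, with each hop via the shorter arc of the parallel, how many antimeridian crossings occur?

Leg 1: -143.72° → -35.97°, shortest Δλ = 107.75° (east) — does not cross 180°.
Leg 2: -35.97° → +119.42°, shortest Δλ = 155.39° (east) — does not cross 180°.
Leg 3: +119.42° → +89.19°, shortest Δλ = -30.23° (west) — does not cross 180°.
Total crossings: 0.

0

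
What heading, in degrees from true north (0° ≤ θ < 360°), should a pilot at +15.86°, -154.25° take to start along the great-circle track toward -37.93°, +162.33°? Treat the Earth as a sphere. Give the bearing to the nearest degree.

Δλ = 162.33 − -154.25 = 316.58°; wrapped into (−180°, 180°]: -43.42°.
θ = atan2( sin Δλ · cos φ₂ , cos φ₁ · sin φ₂ − sin φ₁ · cos φ₂ · cos Δλ )
  = atan2(-0.54215, -0.74787) = -144.061° → normalised to [0°, 360°): 215.939°.

216°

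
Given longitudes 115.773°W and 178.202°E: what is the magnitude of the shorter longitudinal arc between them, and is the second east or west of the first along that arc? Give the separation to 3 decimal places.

Raw difference: 178.202 − -115.773 = 293.975°.
Normalise into (−180°, 180°]: 293.975° − 360° = -66.025°.
Negative ⇒ the second point lies to the west; separation 66.025°.

66.025° west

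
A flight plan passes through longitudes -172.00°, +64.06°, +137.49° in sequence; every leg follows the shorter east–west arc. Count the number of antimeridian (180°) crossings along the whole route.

Leg 1: -172.00° → +64.06°, shortest Δλ = -123.94° (west) — crosses 180°.
Leg 2: +64.06° → +137.49°, shortest Δλ = 73.43° (east) — does not cross 180°.
Total crossings: 1.

1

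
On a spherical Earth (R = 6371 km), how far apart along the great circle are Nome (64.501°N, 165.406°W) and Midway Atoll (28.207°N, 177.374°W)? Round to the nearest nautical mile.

2227 nmi

Δλ = -177.374 − -165.406 = -11.968°.
Δφ = 28.207 − 64.501 = -36.294°.
a = sin²(Δφ/2) + cos φ₁ · cos φ₂ · sin²(Δλ/2) = 0.101128.
c = 2·atan2(√a, √(1−a)) = 0.64725 rad → d = 6371·c ≈ 4123.64 km ≈ 2226.59 nmi.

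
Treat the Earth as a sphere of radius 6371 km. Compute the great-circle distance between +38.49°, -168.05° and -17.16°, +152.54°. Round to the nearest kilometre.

Δλ = 152.54 − -168.05 = 320.59°; wrapped into (−180°, 180°]: -39.41°.
Δφ = -17.16 − 38.49 = -55.65°.
a = sin²(Δφ/2) + cos φ₁ · cos φ₂ · sin²(Δλ/2) = 0.302901.
c = 2·atan2(√a, √(1−a)) = 1.16560 rad → d = 6371·c ≈ 7426.05 km.

7426 km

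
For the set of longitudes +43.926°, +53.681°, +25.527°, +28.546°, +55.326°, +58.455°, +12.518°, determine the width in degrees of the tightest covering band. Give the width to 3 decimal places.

Sort the longitudes: +12.518°, +25.527°, +28.546°, +43.926°, +53.681°, +55.326°, +58.455°.
Eastward gaps between consecutive values (wrapping around): 13.009°, 3.019°, 15.380°, 9.755°, 1.645°, 3.129°, 314.063°.
Largest gap = 314.063° ⇒ minimal covering band is its complement: 360° − 314.063° = 45.937°.
Band runs from +12.518° eastward to +58.455°.

45.937°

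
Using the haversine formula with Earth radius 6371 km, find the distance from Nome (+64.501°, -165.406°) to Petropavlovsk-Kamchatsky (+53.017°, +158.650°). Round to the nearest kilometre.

Δλ = 158.650 − -165.406 = 324.056°; wrapped into (−180°, 180°]: -35.944°.
Δφ = 53.017 − 64.501 = -11.484°.
a = sin²(Δφ/2) + cos φ₁ · cos φ₂ · sin²(Δλ/2) = 0.034666.
c = 2·atan2(√a, √(1−a)) = 0.37456 rad → d = 6371·c ≈ 2386.32 km.

2386 km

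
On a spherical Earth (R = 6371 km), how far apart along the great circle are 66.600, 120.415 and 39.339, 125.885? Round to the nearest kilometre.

3051 km

Δλ = 125.885 − 120.415 = 5.470°.
Δφ = 39.339 − 66.600 = -27.261°.
a = sin²(Δφ/2) + cos φ₁ · cos φ₂ · sin²(Δλ/2) = 0.056235.
c = 2·atan2(√a, √(1−a)) = 0.47884 rad → d = 6371·c ≈ 3050.68 km.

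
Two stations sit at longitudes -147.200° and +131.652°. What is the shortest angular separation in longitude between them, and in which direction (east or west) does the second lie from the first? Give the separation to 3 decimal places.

81.148° west

Raw difference: 131.652 − -147.200 = 278.852°.
Normalise into (−180°, 180°]: 278.852° − 360° = -81.148°.
Negative ⇒ the second point lies to the west; separation 81.148°.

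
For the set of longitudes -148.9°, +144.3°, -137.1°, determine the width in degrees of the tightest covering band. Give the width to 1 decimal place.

78.6°

Sort the longitudes: -148.9°, -137.1°, +144.3°.
Eastward gaps between consecutive values (wrapping around): 11.8°, 281.4°, 66.8°.
Largest gap = 281.4° ⇒ minimal covering band is its complement: 360° − 281.4° = 78.6°.
Band runs from +144.3° eastward to -137.1°, crossing the antimeridian.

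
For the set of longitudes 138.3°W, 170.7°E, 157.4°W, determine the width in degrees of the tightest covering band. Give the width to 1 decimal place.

51.0°

Sort the longitudes: -157.4°, -138.3°, +170.7°.
Eastward gaps between consecutive values (wrapping around): 19.1°, 309.0°, 31.9°.
Largest gap = 309.0° ⇒ minimal covering band is its complement: 360° − 309.0° = 51.0°.
Band runs from +170.7° eastward to -138.3°, crossing the antimeridian.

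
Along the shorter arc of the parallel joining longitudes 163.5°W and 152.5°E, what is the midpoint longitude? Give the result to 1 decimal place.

Signed shortest Δλ from -163.5° to +152.5° is -44.0°.
Midpoint longitude = -163.5° + (-44.0°)/2 = -163.5° − 22.0° = -185.5°.
Normalise into (−180°, 180°]: +174.5°.
(The naïve average (-163.5 + +152.5)/2 = -5.5° is on the wrong side of the globe.)

174.5°E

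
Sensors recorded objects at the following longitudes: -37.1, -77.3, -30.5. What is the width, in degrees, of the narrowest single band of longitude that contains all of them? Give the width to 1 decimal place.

46.8°

Sort the longitudes: -77.3°, -37.1°, -30.5°.
Eastward gaps between consecutive values (wrapping around): 40.2°, 6.6°, 313.2°.
Largest gap = 313.2° ⇒ minimal covering band is its complement: 360° − 313.2° = 46.8°.
Band runs from -77.3° eastward to -30.5°.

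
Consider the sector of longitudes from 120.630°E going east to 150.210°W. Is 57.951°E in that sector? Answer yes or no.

Band width going east from +120.630° to -150.210°: ((-150.210 − 120.630) mod 360) = 89.160°.
Offset of +57.951° east of the west edge: ((57.951 − 120.630) mod 360) = 297.321°.
297.321° > 89.160° ⇒ outside.

No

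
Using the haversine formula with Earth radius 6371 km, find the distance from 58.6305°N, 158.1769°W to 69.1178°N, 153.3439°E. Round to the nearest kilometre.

2554 km

Δλ = 153.3439 − -158.1769 = 311.5208°; wrapped into (−180°, 180°]: -48.4792°.
Δφ = 69.1178 − 58.6305 = 10.4873°.
a = sin²(Δφ/2) + cos φ₁ · cos φ₂ · sin²(Δλ/2) = 0.039628.
c = 2·atan2(√a, √(1−a)) = 0.40081 rad → d = 6371·c ≈ 2553.57 km.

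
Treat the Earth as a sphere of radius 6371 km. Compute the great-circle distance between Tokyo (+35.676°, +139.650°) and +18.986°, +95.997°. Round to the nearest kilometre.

Δλ = 95.997 − 139.650 = -43.653°.
Δφ = 18.986 − 35.676 = -16.690°.
a = sin²(Δφ/2) + cos φ₁ · cos φ₂ · sin²(Δλ/2) = 0.127246.
c = 2·atan2(√a, √(1−a)) = 0.72950 rad → d = 6371·c ≈ 4647.63 km.

4648 km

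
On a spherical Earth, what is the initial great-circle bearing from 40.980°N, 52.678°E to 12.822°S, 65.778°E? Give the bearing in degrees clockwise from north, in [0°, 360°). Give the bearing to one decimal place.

164.4°

Δλ = 65.778 − 52.678 = 13.100°.
θ = atan2( sin Δλ · cos φ₂ , cos φ₁ · sin φ₂ − sin φ₁ · cos φ₂ · cos Δλ )
  = atan2(0.22100, -0.79034) = 164.378° → normalised to [0°, 360°): 164.378°.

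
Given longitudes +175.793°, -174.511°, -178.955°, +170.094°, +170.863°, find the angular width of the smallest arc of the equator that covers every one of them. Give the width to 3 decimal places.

Sort the longitudes: -178.955°, -174.511°, +170.094°, +170.863°, +175.793°.
Eastward gaps between consecutive values (wrapping around): 4.444°, 344.605°, 0.769°, 4.930°, 5.252°.
Largest gap = 344.605° ⇒ minimal covering band is its complement: 360° − 344.605° = 15.395°.
Band runs from +170.094° eastward to -174.511°, crossing the antimeridian.

15.395°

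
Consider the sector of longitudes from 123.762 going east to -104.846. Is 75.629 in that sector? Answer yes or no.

No

Band width going east from +123.762° to -104.846°: ((-104.846 − 123.762) mod 360) = 131.392°.
Offset of +75.629° east of the west edge: ((75.629 − 123.762) mod 360) = 311.867°.
311.867° > 131.392° ⇒ outside.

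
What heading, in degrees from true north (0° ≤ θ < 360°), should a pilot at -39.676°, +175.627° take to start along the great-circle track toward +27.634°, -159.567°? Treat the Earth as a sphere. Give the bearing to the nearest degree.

Δλ = -159.567 − 175.627 = -335.194°; wrapped into (−180°, 180°]: 24.806°.
θ = atan2( sin Δλ · cos φ₂ , cos φ₁ · sin φ₂ − sin φ₁ · cos φ₂ · cos Δλ )
  = atan2(0.37169, 0.87042) = 23.124° → normalised to [0°, 360°): 23.124°.

23°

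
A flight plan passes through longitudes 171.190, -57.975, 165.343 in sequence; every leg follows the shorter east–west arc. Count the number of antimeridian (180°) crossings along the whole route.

Leg 1: +171.190° → -57.975°, shortest Δλ = 130.835° (east) — crosses 180°.
Leg 2: -57.975° → +165.343°, shortest Δλ = -136.682° (west) — crosses 180°.
Total crossings: 2.

2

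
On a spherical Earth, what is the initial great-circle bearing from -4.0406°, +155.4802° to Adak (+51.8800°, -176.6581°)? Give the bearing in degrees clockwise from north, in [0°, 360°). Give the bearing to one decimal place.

Δλ = -176.6581 − 155.4802 = -332.1383°; wrapped into (−180°, 180°]: 27.8617°.
θ = atan2( sin Δλ · cos φ₂ , cos φ₁ · sin φ₂ − sin φ₁ · cos φ₂ · cos Δλ )
  = atan2(0.28849, 0.82322) = 19.313° → normalised to [0°, 360°): 19.313°.

19.3°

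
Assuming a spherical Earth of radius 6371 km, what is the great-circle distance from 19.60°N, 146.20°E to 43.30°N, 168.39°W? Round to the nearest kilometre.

4965 km

Δλ = -168.39 − 146.20 = -314.59°; wrapped into (−180°, 180°]: 45.41°.
Δφ = 43.30 − 19.60 = 23.70°.
a = sin²(Δφ/2) + cos φ₁ · cos φ₂ · sin²(Δλ/2) = 0.144314.
c = 2·atan2(√a, √(1−a)) = 0.77935 rad → d = 6371·c ≈ 4965.22 km.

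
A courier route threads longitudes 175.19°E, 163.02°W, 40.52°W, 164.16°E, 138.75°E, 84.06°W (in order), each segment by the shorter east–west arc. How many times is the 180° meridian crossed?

3

Leg 1: +175.19° → -163.02°, shortest Δλ = 21.79° (east) — crosses 180°.
Leg 2: -163.02° → -40.52°, shortest Δλ = 122.5° (east) — does not cross 180°.
Leg 3: -40.52° → +164.16°, shortest Δλ = -155.32° (west) — crosses 180°.
Leg 4: +164.16° → +138.75°, shortest Δλ = -25.41° (west) — does not cross 180°.
Leg 5: +138.75° → -84.06°, shortest Δλ = 137.19° (east) — crosses 180°.
Total crossings: 3.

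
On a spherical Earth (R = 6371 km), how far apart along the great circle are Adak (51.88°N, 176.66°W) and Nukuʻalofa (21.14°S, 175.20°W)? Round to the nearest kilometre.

Δλ = -175.20 − -176.66 = 1.46°.
Δφ = -21.14 − 51.88 = -73.02°.
a = sin²(Δφ/2) + cos φ₁ · cos φ₂ · sin²(Δλ/2) = 0.354075.
c = 2·atan2(√a, √(1−a)) = 1.27463 rad → d = 6371·c ≈ 8120.70 km.

8121 km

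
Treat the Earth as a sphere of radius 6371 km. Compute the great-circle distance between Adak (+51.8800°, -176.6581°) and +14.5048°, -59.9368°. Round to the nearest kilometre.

10465 km

Δλ = -59.9368 − -176.6581 = 116.7213°.
Δφ = 14.5048 − 51.8800 = -37.3752°.
a = sin²(Δφ/2) + cos φ₁ · cos φ₂ · sin²(Δλ/2) = 0.535842.
c = 2·atan2(√a, √(1−a)) = 1.64254 rad → d = 6371·c ≈ 10464.64 km.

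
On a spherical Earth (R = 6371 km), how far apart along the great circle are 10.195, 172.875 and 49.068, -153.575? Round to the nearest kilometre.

5320 km

Δλ = -153.575 − 172.875 = -326.450°; wrapped into (−180°, 180°]: 33.550°.
Δφ = 49.068 − 10.195 = 38.873°.
a = sin²(Δφ/2) + cos φ₁ · cos φ₂ · sin²(Δλ/2) = 0.164443.
c = 2·atan2(√a, √(1−a)) = 0.83508 rad → d = 6371·c ≈ 5320.33 km.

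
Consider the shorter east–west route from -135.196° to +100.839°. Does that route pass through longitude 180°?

Yes

Naïve |100.839 − -135.196| = 236.035° > 180°, so the shorter arc goes the other way round — across 180°.
Signed shortest Δλ = ((100.839 − -135.196 + 180) mod 360) − 180 = -123.965°.
Going west by 123.965° from -135.196° passes through 180° before reaching +100.839°.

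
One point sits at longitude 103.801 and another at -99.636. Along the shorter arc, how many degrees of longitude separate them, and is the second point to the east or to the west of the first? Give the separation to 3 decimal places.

Raw difference: -99.636 − 103.801 = -203.437°.
Normalise into (−180°, 180°]: -203.437° + 360° = 156.563°.
Positive ⇒ the second point lies to the east; separation 156.563°.

156.563° east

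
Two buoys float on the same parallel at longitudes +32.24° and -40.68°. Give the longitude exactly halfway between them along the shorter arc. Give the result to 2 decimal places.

Signed shortest Δλ from +32.24° to -40.68° is -72.92°.
Midpoint longitude = +32.24° + (-72.92°)/2 = +32.24° − 36.46° = -4.22°.

-4.22°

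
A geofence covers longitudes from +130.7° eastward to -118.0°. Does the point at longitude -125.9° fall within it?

Yes

Band width going east from +130.7° to -118.0°: ((-118.0 − 130.7) mod 360) = 111.3°.
Offset of -125.9° east of the west edge: ((-125.9 − 130.7) mod 360) = 103.4°.
103.4° ≤ 111.3° ⇒ inside.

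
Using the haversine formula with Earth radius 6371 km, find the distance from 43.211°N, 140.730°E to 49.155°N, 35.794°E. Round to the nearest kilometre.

7420 km

Δλ = 35.794 − 140.730 = -104.936°.
Δφ = 49.155 − 43.211 = 5.944°.
a = sin²(Δφ/2) + cos φ₁ · cos φ₂ · sin²(Δλ/2) = 0.302452.
c = 2·atan2(√a, √(1−a)) = 1.16462 rad → d = 6371·c ≈ 7419.82 km.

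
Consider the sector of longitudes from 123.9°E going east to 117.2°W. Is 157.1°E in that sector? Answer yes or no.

Band width going east from +123.9° to -117.2°: ((-117.2 − 123.9) mod 360) = 118.9°.
Offset of +157.1° east of the west edge: ((157.1 − 123.9) mod 360) = 33.2°.
33.2° ≤ 118.9° ⇒ inside.

Yes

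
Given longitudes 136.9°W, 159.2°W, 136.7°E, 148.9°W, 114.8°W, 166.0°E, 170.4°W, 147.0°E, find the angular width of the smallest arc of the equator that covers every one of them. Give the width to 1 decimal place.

Sort the longitudes: -170.4°, -159.2°, -148.9°, -136.9°, -114.8°, +136.7°, +147.0°, +166.0°.
Eastward gaps between consecutive values (wrapping around): 11.2°, 10.3°, 12.0°, 22.1°, 251.5°, 10.3°, 19.0°, 23.6°.
Largest gap = 251.5° ⇒ minimal covering band is its complement: 360° − 251.5° = 108.5°.
Band runs from +136.7° eastward to -114.8°, crossing the antimeridian.

108.5°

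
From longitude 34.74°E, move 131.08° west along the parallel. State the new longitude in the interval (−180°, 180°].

96.34°W

Start at +34.74°; shift −131.08° → -96.34°.
-96.34° already lies in (−180°, 180°].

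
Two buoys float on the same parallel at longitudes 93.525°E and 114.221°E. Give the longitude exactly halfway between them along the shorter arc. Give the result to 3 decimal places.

103.873°E

Signed shortest Δλ from +93.525° to +114.221° is +20.696°.
Midpoint longitude = +93.525° + (+20.696°)/2 = +93.525° + 10.348° = +103.873°.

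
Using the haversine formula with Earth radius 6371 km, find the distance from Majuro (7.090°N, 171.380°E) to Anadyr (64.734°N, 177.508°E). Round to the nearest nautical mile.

Δλ = 177.508 − 171.380 = 6.128°.
Δφ = 64.734 − 7.090 = 57.644°.
a = sin²(Δφ/2) + cos φ₁ · cos φ₂ · sin²(Δλ/2) = 0.233621.
c = 2·atan2(√a, √(1−a)) = 1.00894 rad → d = 6371·c ≈ 6427.96 km ≈ 3470.82 nmi.

3471 nmi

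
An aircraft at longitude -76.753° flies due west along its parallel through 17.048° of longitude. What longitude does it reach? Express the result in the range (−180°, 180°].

-93.801°

Start at -76.753°; shift −17.048° → -93.801°.
-93.801° already lies in (−180°, 180°].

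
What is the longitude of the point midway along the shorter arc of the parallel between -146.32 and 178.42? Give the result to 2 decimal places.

-163.95°

Signed shortest Δλ from -146.32° to +178.42° is -35.26°.
Midpoint longitude = -146.32° + (-35.26°)/2 = -146.32° − 17.63° = -163.95°.
(The naïve average (-146.32 + +178.42)/2 = 16.05° is on the wrong side of the globe.)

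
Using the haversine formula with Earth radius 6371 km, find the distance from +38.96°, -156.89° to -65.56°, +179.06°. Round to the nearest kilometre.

11807 km

Δλ = 179.06 − -156.89 = 335.95°; wrapped into (−180°, 180°]: -24.05°.
Δφ = -65.56 − 38.96 = -104.52°.
a = sin²(Δφ/2) + cos φ₁ · cos φ₂ · sin²(Δλ/2) = 0.639323.
c = 2·atan2(√a, √(1−a)) = 1.85318 rad → d = 6371·c ≈ 11806.61 km.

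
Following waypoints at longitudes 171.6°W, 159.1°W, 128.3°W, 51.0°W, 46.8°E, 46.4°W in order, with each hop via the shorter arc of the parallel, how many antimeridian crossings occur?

Leg 1: -171.6° → -159.1°, shortest Δλ = 12.5° (east) — does not cross 180°.
Leg 2: -159.1° → -128.3°, shortest Δλ = 30.8° (east) — does not cross 180°.
Leg 3: -128.3° → -51.0°, shortest Δλ = 77.3° (east) — does not cross 180°.
Leg 4: -51.0° → +46.8°, shortest Δλ = 97.8° (east) — does not cross 180°.
Leg 5: +46.8° → -46.4°, shortest Δλ = -93.2° (west) — does not cross 180°.
Total crossings: 0.

0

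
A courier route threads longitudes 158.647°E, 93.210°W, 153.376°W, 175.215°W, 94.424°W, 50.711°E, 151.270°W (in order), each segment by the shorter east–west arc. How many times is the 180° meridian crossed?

Leg 1: +158.647° → -93.210°, shortest Δλ = 108.143° (east) — crosses 180°.
Leg 2: -93.210° → -153.376°, shortest Δλ = -60.166° (west) — does not cross 180°.
Leg 3: -153.376° → -175.215°, shortest Δλ = -21.839° (west) — does not cross 180°.
Leg 4: -175.215° → -94.424°, shortest Δλ = 80.791° (east) — does not cross 180°.
Leg 5: -94.424° → +50.711°, shortest Δλ = 145.135° (east) — does not cross 180°.
Leg 6: +50.711° → -151.270°, shortest Δλ = 158.019° (east) — crosses 180°.
Total crossings: 2.

2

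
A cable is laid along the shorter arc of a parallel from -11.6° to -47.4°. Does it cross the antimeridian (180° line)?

Signed shortest Δλ = ((-47.4 − -11.6 + 180) mod 360) − 180 = -35.8°.
Going west by 35.8° from -11.6° reaches -47.4° without touching 180°.

No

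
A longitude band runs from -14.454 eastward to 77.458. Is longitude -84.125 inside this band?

Band width going east from -14.454° to +77.458°: ((77.458 − -14.454) mod 360) = 91.912°.
Offset of -84.125° east of the west edge: ((-84.125 − -14.454) mod 360) = 290.329°.
290.329° > 91.912° ⇒ outside.

No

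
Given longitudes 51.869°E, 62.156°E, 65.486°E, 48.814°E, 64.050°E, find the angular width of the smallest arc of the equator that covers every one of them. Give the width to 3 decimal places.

Sort the longitudes: +48.814°, +51.869°, +62.156°, +64.050°, +65.486°.
Eastward gaps between consecutive values (wrapping around): 3.055°, 10.287°, 1.894°, 1.436°, 343.328°.
Largest gap = 343.328° ⇒ minimal covering band is its complement: 360° − 343.328° = 16.672°.
Band runs from +48.814° eastward to +65.486°.

16.672°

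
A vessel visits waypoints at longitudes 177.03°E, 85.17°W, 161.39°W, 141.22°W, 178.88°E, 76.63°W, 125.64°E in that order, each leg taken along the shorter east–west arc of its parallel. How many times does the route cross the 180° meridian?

Leg 1: +177.03° → -85.17°, shortest Δλ = 97.8° (east) — crosses 180°.
Leg 2: -85.17° → -161.39°, shortest Δλ = -76.22° (west) — does not cross 180°.
Leg 3: -161.39° → -141.22°, shortest Δλ = 20.17° (east) — does not cross 180°.
Leg 4: -141.22° → +178.88°, shortest Δλ = -39.9° (west) — crosses 180°.
Leg 5: +178.88° → -76.63°, shortest Δλ = 104.49° (east) — crosses 180°.
Leg 6: -76.63° → +125.64°, shortest Δλ = -157.73° (west) — crosses 180°.
Total crossings: 4.

4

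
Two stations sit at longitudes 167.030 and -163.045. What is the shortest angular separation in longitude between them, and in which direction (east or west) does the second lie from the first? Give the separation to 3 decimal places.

Raw difference: -163.045 − 167.030 = -330.075°.
Normalise into (−180°, 180°]: -330.075° + 360° = 29.925°.
Positive ⇒ the second point lies to the east; separation 29.925°.

29.925° east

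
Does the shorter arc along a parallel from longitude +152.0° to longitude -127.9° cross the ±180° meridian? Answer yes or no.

Yes

Naïve |-127.9 − 152.0| = 279.9° > 180°, so the shorter arc goes the other way round — across 180°.
Signed shortest Δλ = ((-127.9 − 152.0 + 180) mod 360) − 180 = 80.1°.
Going east by 80.1° from +152.0° passes through 180° before reaching -127.9°.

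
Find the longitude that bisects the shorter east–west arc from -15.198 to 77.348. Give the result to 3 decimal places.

Signed shortest Δλ from -15.198° to +77.348° is +92.546°.
Midpoint longitude = -15.198° + (+92.546°)/2 = -15.198° + 46.273° = +31.075°.

+31.075°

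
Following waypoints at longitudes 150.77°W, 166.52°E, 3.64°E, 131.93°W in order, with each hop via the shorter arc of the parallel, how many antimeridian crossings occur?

Leg 1: -150.77° → +166.52°, shortest Δλ = -42.71° (west) — crosses 180°.
Leg 2: +166.52° → +3.64°, shortest Δλ = -162.88° (west) — does not cross 180°.
Leg 3: +3.64° → -131.93°, shortest Δλ = -135.57° (west) — does not cross 180°.
Total crossings: 1.

1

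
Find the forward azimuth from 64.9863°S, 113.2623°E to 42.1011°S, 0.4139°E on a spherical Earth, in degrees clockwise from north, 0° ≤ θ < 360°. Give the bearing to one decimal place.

Δλ = 0.4139 − 113.2623 = -112.8484°.
θ = atan2( sin Δλ · cos φ₂ , cos φ₁ · sin φ₂ − sin φ₁ · cos φ₂ · cos Δλ )
  = atan2(-0.68375, -0.54456) = -128.535° → normalised to [0°, 360°): 231.465°.

231.5°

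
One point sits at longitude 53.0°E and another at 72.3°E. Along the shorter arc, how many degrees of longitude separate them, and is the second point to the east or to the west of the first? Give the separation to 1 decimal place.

19.3° east

Raw difference: 72.3 − 53.0 = 19.3°.
Normalise into (−180°, 180°]: 19.3° stays 19.3°.
Positive ⇒ the second point lies to the east; separation 19.3°.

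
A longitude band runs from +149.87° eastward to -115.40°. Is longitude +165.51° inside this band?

Yes

Band width going east from +149.87° to -115.40°: ((-115.40 − 149.87) mod 360) = 94.73°.
Offset of +165.51° east of the west edge: ((165.51 − 149.87) mod 360) = 15.64°.
15.64° ≤ 94.73° ⇒ inside.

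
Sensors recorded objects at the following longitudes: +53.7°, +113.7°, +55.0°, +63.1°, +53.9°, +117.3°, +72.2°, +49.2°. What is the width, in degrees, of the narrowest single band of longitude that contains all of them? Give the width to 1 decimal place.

Sort the longitudes: +49.2°, +53.7°, +53.9°, +55.0°, +63.1°, +72.2°, +113.7°, +117.3°.
Eastward gaps between consecutive values (wrapping around): 4.5°, 0.2°, 1.1°, 8.1°, 9.1°, 41.5°, 3.6°, 291.9°.
Largest gap = 291.9° ⇒ minimal covering band is its complement: 360° − 291.9° = 68.1°.
Band runs from +49.2° eastward to +117.3°.

68.1°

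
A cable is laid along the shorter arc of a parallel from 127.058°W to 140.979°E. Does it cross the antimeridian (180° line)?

Naïve |140.979 − -127.058| = 268.037° > 180°, so the shorter arc goes the other way round — across 180°.
Signed shortest Δλ = ((140.979 − -127.058 + 180) mod 360) − 180 = -91.963°.
Going west by 91.963° from -127.058° passes through 180° before reaching +140.979°.

Yes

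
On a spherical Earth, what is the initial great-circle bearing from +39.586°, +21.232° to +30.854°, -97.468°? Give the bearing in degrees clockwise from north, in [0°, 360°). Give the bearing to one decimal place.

311.1°

Δλ = -97.468 − 21.232 = -118.700°.
θ = atan2( sin Δλ · cos φ₂ , cos φ₁ · sin φ₂ − sin φ₁ · cos φ₂ · cos Δλ )
  = atan2(-0.75301, 0.65795) = -48.854° → normalised to [0°, 360°): 311.146°.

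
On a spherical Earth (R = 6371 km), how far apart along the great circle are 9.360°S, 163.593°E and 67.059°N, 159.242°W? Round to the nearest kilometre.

9005 km

Δλ = -159.242 − 163.593 = -322.835°; wrapped into (−180°, 180°]: 37.165°.
Δφ = 67.059 − -9.360 = 76.419°.
a = sin²(Δφ/2) + cos φ₁ · cos φ₂ · sin²(Δλ/2) = 0.421646.
c = 2·atan2(√a, √(1−a)) = 1.41344 rad → d = 6371·c ≈ 9005.02 km.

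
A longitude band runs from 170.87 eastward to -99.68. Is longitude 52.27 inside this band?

No

Band width going east from +170.87° to -99.68°: ((-99.68 − 170.87) mod 360) = 89.45°.
Offset of +52.27° east of the west edge: ((52.27 − 170.87) mod 360) = 241.40°.
241.40° > 89.45° ⇒ outside.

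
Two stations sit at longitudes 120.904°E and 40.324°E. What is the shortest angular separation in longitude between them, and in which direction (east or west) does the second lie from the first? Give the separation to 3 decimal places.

80.580° west

Raw difference: 40.324 − 120.904 = -80.58°.
Normalise into (−180°, 180°]: -80.58° stays -80.58°.
Negative ⇒ the second point lies to the west; separation 80.580°.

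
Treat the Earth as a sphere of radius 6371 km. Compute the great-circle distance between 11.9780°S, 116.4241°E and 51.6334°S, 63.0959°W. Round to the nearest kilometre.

Δλ = -63.0959 − 116.4241 = -179.5200°.
Δφ = -51.6334 − -11.9780 = -39.6554°.
a = sin²(Δφ/2) + cos φ₁ · cos φ₂ · sin²(Δλ/2) = 0.722218.
c = 2·atan2(√a, √(1−a)) = 2.03134 rad → d = 6371·c ≈ 12941.67 km.

12942 km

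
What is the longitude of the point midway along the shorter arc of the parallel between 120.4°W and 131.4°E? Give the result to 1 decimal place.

Signed shortest Δλ from -120.4° to +131.4° is -108.2°.
Midpoint longitude = -120.4° + (-108.2°)/2 = -120.4° − 54.1° = -174.5°.
(The naïve average (-120.4 + +131.4)/2 = 5.5° is on the wrong side of the globe.)

174.5°W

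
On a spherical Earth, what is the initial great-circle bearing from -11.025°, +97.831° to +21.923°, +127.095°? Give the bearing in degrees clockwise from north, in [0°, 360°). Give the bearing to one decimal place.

Δλ = 127.095 − 97.831 = 29.264°.
θ = atan2( sin Δλ · cos φ₂ , cos φ₁ · sin φ₂ − sin φ₁ · cos φ₂ · cos Δλ )
  = atan2(0.45349, 0.52124) = 41.024° → normalised to [0°, 360°): 41.024°.

41.0°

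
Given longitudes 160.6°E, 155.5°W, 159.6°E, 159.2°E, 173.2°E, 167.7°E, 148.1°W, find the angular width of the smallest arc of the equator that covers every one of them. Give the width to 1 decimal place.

52.7°

Sort the longitudes: -155.5°, -148.1°, +159.2°, +159.6°, +160.6°, +167.7°, +173.2°.
Eastward gaps between consecutive values (wrapping around): 7.4°, 307.3°, 0.4°, 1.0°, 7.1°, 5.5°, 31.3°.
Largest gap = 307.3° ⇒ minimal covering band is its complement: 360° − 307.3° = 52.7°.
Band runs from +159.2° eastward to -148.1°, crossing the antimeridian.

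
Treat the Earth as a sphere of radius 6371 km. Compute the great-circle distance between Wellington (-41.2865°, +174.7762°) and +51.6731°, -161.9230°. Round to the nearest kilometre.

10579 km

Δλ = -161.9230 − 174.7762 = -336.6992°; wrapped into (−180°, 180°]: 23.3008°.
Δφ = 51.6731 − -41.2865 = 92.9596°.
a = sin²(Δφ/2) + cos φ₁ · cos φ₂ · sin²(Δλ/2) = 0.544819.
c = 2·atan2(√a, √(1−a)) = 1.66055 rad → d = 6371·c ≈ 10579.39 km.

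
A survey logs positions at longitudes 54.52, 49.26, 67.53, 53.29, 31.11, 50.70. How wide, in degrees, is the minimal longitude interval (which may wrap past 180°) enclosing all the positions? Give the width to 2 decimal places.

Sort the longitudes: +31.11°, +49.26°, +50.70°, +53.29°, +54.52°, +67.53°.
Eastward gaps between consecutive values (wrapping around): 18.15°, 1.44°, 2.59°, 1.23°, 13.01°, 323.58°.
Largest gap = 323.58° ⇒ minimal covering band is its complement: 360° − 323.58° = 36.42°.
Band runs from +31.11° eastward to +67.53°.

36.42°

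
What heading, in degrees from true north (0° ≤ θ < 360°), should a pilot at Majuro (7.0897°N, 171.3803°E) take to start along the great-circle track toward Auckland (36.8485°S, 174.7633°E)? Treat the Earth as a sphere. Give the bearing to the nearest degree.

Δλ = 174.7633 − 171.3803 = 3.3830°.
θ = atan2( sin Δλ · cos φ₂ , cos φ₁ · sin φ₂ − sin φ₁ · cos φ₂ · cos Δλ )
  = atan2(0.04722, -0.69371) = 176.106° → normalised to [0°, 360°): 176.106°.

176°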